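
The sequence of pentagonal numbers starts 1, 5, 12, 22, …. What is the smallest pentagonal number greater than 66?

70

Solve n(3n−1)/2 > 66 for integer n.
The largest n with value ≤ 66 is 6 (since 51 ≤ 66 < 70), so the first above is n = 7, value 70.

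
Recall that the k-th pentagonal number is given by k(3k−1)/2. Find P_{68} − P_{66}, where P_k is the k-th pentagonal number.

401

68·(3·68 − 1)/2 = 6902 and 66·(3·66 − 1)/2 = 6501.
Difference: 6902 − 6501 = 401.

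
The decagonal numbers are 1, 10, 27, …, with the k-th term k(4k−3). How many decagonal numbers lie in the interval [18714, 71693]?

The n-th decagonal number is n(4n−3).
Smallest index with value ≥ 18714: n = 69 (giving 18837).
Largest index with value ≤ 71693: n = 134 (giving 71422).
Indices 69 through 134: 66 terms.

66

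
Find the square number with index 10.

100

The 10th square number is n² with n = 10.
10² = 100.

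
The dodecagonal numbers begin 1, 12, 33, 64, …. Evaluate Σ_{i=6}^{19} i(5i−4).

11375

Σ i(5i−4) = 5Σi² − 4Σi over i = 6..19.
Σi = 190 − 15 = 175 and Σi² = 2470 − 55 = 2415.
5·2415 − 4·175 = 11375.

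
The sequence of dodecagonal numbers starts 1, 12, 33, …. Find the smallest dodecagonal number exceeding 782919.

Solve n(5n−4) > 782919 for integer n.
The largest n with value ≤ 782919 is 396 (since 782496 ≤ 782919 < 786457), so the first above is n = 397, value 786457.

786457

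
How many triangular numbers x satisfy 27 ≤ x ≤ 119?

The n-th triangular number is n(n+1)/2.
Smallest index with value ≥ 27: n = 7 (giving 28).
Largest index with value ≤ 119: n = 14 (giving 105).
Indices 7 through 14: 8 terms.

8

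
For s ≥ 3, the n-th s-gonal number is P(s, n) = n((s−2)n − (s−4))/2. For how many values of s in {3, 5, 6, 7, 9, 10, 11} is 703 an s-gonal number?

s = 3: P(3, 37) = 703. ✓
s = 5: P(5, 21) = 651 and P(5, 22) = 715; 703 is not s-gonal.
s = 6: P(6, 19) = 703. ✓
s = 7: P(7, 17) = 697 and P(7, 18) = 783; 703 is not s-gonal.
s = 9: P(9, 14) = 651 and P(9, 15) = 750; 703 is not s-gonal.
s = 10: P(10, 13) = 637 and P(10, 14) = 742; 703 is not s-gonal.
s = 11: P(11, 12) = 606 and P(11, 13) = 715; 703 is not s-gonal.
Hits: s ∈ {3, 6} → 2.

2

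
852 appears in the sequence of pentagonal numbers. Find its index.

Set n(3n−1)/2 = 852, giving 3n² − n − 1704 = 0.
The discriminant is 1 + 24·852 = 20449, and √20449 = 143.
So n = (1 + 143) / 6 = 144/6 = 24.

24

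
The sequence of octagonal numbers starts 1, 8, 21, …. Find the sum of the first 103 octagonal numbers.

1097980

Σ i(3i−2) = 3Σi² − 2Σi over i = 1..103.
Σi = 5356 and Σi² = 369564.
3·369564 − 2·5356 = 1097980.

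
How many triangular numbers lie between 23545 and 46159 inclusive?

The n-th triangular number is n(n+1)/2.
Smallest index with value ≥ 23545: n = 217 (giving 23653).
Largest index with value ≤ 46159: n = 303 (giving 46056).
Indices 217 through 303: 87 terms.

87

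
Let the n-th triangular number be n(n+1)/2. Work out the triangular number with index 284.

40470

284·285/2 = 80940/2 = 40470.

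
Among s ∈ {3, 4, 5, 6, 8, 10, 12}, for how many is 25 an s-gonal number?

1

s = 3: P(3, 6) = 21 and P(3, 7) = 28; 25 is not s-gonal.
s = 4: P(4, 5) = 25. ✓
s = 5: P(5, 4) = 22 and P(5, 5) = 35; 25 is not s-gonal.
s = 6: P(6, 3) = 15 and P(6, 4) = 28; 25 is not s-gonal.
s = 8: P(8, 3) = 21 and P(8, 4) = 40; 25 is not s-gonal.
s = 10: P(10, 2) = 10 and P(10, 3) = 27; 25 is not s-gonal.
s = 12: P(12, 2) = 12 and P(12, 3) = 33; 25 is not s-gonal.
Hits: s ∈ {4} → 1.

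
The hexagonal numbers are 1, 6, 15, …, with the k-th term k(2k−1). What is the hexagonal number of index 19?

19·(2·19 − 1) = 19·37 = 703.

703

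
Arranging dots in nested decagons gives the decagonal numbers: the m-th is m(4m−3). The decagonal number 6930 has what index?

42

Set n(4n−3) = 6930, giving 4n² − 3n − 6930 = 0.
So n = (3 + 333) / 8 = 336/8 = 42.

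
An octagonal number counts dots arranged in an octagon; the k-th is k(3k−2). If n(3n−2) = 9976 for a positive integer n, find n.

58

Set n(3n−2) = 9976, giving 3n² − 2n − 9976 = 0.
The discriminant is 4 + 12·9976 = 119716, and √119716 = 346.
So n = (2 + 346) / 6 = 348/6 = 58.
Check: 58·(3·58 − 2) = 9976. ✓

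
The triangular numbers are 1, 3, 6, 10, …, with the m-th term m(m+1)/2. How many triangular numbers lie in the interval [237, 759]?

17

The n-th triangular number is n(n+1)/2.
Smallest index with value ≥ 237: n = 22 (giving 253).
Largest index with value ≤ 759: n = 38 (giving 741).
Indices 22 through 38: 17 terms.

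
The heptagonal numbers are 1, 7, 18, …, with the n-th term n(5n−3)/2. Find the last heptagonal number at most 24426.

24354

Solve n(5n−3)/2 ≤ 24426 for integer n.
n = 99 gives 24354 ≤ 24426, while n = 100 gives 24850 > 24426; so the answer is 24354.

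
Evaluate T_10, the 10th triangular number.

10·11/2 = 110/2 = 55.

55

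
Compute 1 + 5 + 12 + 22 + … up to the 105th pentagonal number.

584325

Σ i(3i−1)/2 = (3Σi² − Σi) / 2 over i = 1..105.
Σi = 5565 and Σi² = 391405.
(3·391405 − 1·5565) / 2 = 1168650/2 = 584325.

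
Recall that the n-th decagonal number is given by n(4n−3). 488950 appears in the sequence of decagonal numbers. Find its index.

350

Set n(4n−3) = 488950, giving 4n² − 3n − 488950 = 0.
The discriminant is 9 + 16·488950 = 7823209, and √7823209 = 2797.
So n = (3 + 2797) / 8 = 2800/8 = 350.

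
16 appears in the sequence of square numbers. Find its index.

We need n² = 16, so n = √16 = 4.

4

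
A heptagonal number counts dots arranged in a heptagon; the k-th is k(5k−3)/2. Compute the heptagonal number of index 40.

40·(5·40 − 3)/2 = 40·197/2 = 3940.

3940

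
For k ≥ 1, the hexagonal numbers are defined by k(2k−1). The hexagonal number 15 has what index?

3

Set n(2n−1) = 15, giving 2n² − n − 15 = 0.
So n = (1 + 11) / 4 = 12/4 = 3.
Check: 3·(2·3 − 1) = 15. ✓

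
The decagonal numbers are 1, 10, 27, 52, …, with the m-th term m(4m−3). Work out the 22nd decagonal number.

1870

22·(4·22 − 3) = 22·85 = 1870.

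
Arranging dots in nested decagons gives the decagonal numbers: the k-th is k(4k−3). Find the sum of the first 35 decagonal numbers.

Σ i(4i−3) = 4Σi² − 3Σi over i = 1..35.
Σi = 630 and Σi² = 14910.
4·14910 − 3·630 = 57750.

57750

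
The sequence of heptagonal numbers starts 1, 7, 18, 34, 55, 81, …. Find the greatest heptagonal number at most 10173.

10144

Solve n(5n−3)/2 ≤ 10173 for integer n.
n = 64 gives 10144 ≤ 10173, while n = 65 gives 10465 > 10173; so the answer is 10144.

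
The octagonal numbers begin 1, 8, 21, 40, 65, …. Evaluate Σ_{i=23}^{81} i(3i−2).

Σ i(3i−2) = 3Σi² − 2Σi over i = 23..81.
Σi = 3321 − 253 = 3068 and Σi² = 180441 − 3795 = 176646.
3·176646 − 2·3068 = 523802.

523802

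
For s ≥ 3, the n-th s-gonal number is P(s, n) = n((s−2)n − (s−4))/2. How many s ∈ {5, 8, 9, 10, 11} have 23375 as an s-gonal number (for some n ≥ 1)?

s = 5: P(5, 125) = 23375. ✓
s = 8: P(8, 88) = 23056 and P(8, 89) = 23585; 23375 is not s-gonal.
s = 9: P(9, 82) = 23329 and P(9, 83) = 23904; 23375 is not s-gonal.
s = 10: P(10, 76) = 22876 and P(10, 77) = 23485; 23375 is not s-gonal.
s = 11: P(11, 72) = 23076 and P(11, 73) = 23725; 23375 is not s-gonal.
Hits: s ∈ {5} → 1.

1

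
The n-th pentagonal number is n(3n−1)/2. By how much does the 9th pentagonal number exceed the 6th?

9·(3·9 − 1)/2 = 117 and 6·(3·6 − 1)/2 = 51.
Difference: 117 − 51 = 66.

66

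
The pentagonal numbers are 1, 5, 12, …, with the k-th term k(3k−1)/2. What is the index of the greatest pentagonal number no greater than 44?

5

Solve n(3n−1)/2 ≤ 44 for integer n.
n = 5 gives 35 ≤ 44, while n = 6 gives 51 > 44; so the answer is index 5.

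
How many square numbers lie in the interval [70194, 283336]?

268

The n-th square number is n².
Smallest index with value ≥ 70194: n = 265 (giving 70225).
Largest index with value ≤ 283336: n = 532 (giving 283024).
Indices 265 through 532: 268 terms.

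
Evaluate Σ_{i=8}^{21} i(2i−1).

6139

Σ i(2i−1) = 2Σi² − Σi over i = 8..21.
Σi = 231 − 28 = 203 and Σi² = 3311 − 140 = 3171.
2·3171 − 1·203 = 6139.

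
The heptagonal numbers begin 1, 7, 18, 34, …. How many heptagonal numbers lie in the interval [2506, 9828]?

The n-th heptagonal number is n(5n−3)/2.
Smallest index with value ≥ 2506: n = 32 (giving 2512).
Largest index with value ≤ 9828: n = 63 (giving 9828).
Indices 32 through 63: 32 terms.

32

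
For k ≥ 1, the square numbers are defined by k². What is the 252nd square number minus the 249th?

252² = 63504 and 249² = 62001.
Difference: 63504 − 62001 = 1503.

1503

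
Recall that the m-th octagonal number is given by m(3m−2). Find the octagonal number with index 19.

1045

The 19th octagonal number is n(3n−2) with n = 19.
19·(3·19 − 2) = 19·55 = 1045.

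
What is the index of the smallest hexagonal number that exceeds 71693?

Solve n(2n−1) > 71693 for integer n.
The largest n with value ≤ 71693 is 189 (since 71253 ≤ 71693 < 72010), so the first above is n = 190, value 72010.

190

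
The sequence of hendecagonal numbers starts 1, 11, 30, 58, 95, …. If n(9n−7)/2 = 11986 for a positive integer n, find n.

Set n(9n−7)/2 = 11986, giving 9n² − 7n − 23972 = 0.
The discriminant is 49 + 72·11986 = 863041, and √863041 = 929.
So n = (7 + 929) / 18 = 936/18 = 52.
Check: 52·(9·52 − 7)/2 = 11986. ✓

52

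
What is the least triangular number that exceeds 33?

36

Solve n(n+1)/2 > 33 for integer n.
The largest n with value ≤ 33 is 7 (since 28 ≤ 33 < 36), so the first above is n = 8, value 36.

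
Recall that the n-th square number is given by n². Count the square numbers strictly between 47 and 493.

The n-th square number is n².
Smallest index with value > 47: n = 7 (giving 49).
Largest index with value < 493: n = 22 (giving 484).
Indices 7 through 22: 16 terms.

16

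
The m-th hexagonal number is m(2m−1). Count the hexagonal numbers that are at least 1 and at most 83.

The n-th hexagonal number is n(2n−1).
Smallest index with value ≥ 1: n = 1 (giving 1).
Largest index with value ≤ 83: n = 6 (giving 66).
Indices 1 through 6: 6 terms.

6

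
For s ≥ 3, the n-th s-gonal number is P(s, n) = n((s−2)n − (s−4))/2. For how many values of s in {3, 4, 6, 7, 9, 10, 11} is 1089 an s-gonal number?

s = 3: P(3, 46) = 1081 and P(3, 47) = 1128; 1089 is not s-gonal.
s = 4: P(4, 33) = 1089. ✓
s = 6: P(6, 23) = 1035 and P(6, 24) = 1128; 1089 is not s-gonal.
s = 7: P(7, 21) = 1071 and P(7, 22) = 1177; 1089 is not s-gonal.
s = 9: P(9, 18) = 1089. ✓
s = 10: P(10, 16) = 976 and P(10, 17) = 1105; 1089 is not s-gonal.
s = 11: P(11, 15) = 960 and P(11, 16) = 1096; 1089 is not s-gonal.
Hits: s ∈ {4, 9} → 2.

2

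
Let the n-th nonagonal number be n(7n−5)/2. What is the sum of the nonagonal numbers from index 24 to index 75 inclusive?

480506

Σ i(7i−5)/2 = (7Σi² − 5Σi) / 2 over i = 24..75.
Σi = 2850 − 276 = 2574 and Σi² = 143450 − 4324 = 139126.
(7·139126 − 5·2574) / 2 = 961012/2 = 480506.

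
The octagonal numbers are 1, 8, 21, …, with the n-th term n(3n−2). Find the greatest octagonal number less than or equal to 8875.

8640

Solve n(3n−2) ≤ 8875 for integer n.
n = 54 gives 8640 ≤ 8875, while n = 55 gives 8965 > 8875; so the answer is 8640.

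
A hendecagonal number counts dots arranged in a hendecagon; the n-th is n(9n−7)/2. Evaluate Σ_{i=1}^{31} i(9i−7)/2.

45136

Σ i(9i−7)/2 = (9Σi² − 7Σi) / 2 over i = 1..31.
Σi = 496 and Σi² = 10416.
(9·10416 − 7·496) / 2 = 90272/2 = 45136.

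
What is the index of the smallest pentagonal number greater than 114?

9

Solve n(3n−1)/2 > 114 for integer n.
The largest n with value ≤ 114 is 8 (since 92 ≤ 114 < 117), so the first above is n = 9, value 117.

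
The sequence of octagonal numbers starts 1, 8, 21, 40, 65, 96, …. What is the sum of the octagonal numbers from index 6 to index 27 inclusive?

19899

Σ i(3i−2) = 3Σi² − 2Σi over i = 6..27.
Σi = 378 − 15 = 363 and Σi² = 6930 − 55 = 6875.
3·6875 − 2·363 = 19899.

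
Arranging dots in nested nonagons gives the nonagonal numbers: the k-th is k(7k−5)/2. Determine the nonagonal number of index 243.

The 243rd nonagonal number is n(7n−5)/2 with n = 243.
243·(7·243 − 5)/2 = 243·1696/2 = 243·848 = 206064.

206064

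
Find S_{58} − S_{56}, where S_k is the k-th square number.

228

58² = 3364 and 56² = 3136.
Difference: 3364 − 3136 = 228.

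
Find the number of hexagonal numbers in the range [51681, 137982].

102

The n-th hexagonal number is n(2n−1).
Smallest index with value ≥ 51681: n = 161 (giving 51681).
Largest index with value ≤ 137982: n = 262 (giving 137026).
Indices 161 through 262: 102 terms.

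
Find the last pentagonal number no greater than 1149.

1080

Solve n(3n−1)/2 ≤ 1149 for integer n.
n = 27 gives 1080 ≤ 1149, while n = 28 gives 1162 > 1149; so the answer is 1080.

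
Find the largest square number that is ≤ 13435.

13225

Solve n² ≤ 13435 for integer n.
n = 115 gives 13225 ≤ 13435, while n = 116 gives 13456 > 13435; so the answer is 13225.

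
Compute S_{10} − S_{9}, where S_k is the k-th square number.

n² − (n−1)² = 2n − 1, so 10² − 9² = 2·10 − 1 = 19.

19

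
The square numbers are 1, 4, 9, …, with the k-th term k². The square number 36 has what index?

We need n² = 36, so n = √36 = 6.

6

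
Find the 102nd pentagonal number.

15555

The 102nd pentagonal number is n(3n−1)/2 with n = 102.
102·(3·102 − 1)/2 = 102·305/2 = 15555.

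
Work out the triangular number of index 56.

1596

The 56th triangular number is n(n+1)/2 with n = 56.
56·57/2 = 3192/2 = 1596.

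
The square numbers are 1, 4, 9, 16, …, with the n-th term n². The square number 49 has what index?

7

We need n² = 49, so n = √49 = 7.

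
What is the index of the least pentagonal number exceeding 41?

6

Solve n(3n−1)/2 > 41 for integer n.
The largest n with value ≤ 41 is 5 (since 35 ≤ 41 < 51), so the first above is n = 6, value 51.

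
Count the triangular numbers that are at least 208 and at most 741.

The n-th triangular number is n(n+1)/2.
Smallest index with value ≥ 208: n = 20 (giving 210).
Largest index with value ≤ 741: n = 38 (giving 741).
Indices 20 through 38: 19 terms.

19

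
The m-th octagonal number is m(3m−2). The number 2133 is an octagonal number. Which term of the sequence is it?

27

Set n(3n−2) = 2133, giving 3n² − 2n − 2133 = 0.
The discriminant is 4 + 12·2133 = 25600, and √25600 = 160.
So n = (2 + 160) / 6 = 162/6 = 27.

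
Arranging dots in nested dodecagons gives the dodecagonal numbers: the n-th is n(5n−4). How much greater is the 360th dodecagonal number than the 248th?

340032

360·(5·360 − 4) = 646560 and 248·(5·248 − 4) = 306528.
Difference: 646560 − 306528 = 340032.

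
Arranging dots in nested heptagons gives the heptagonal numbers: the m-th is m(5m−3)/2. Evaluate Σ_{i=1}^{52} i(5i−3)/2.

Σ i(5i−3)/2 = (5Σi² − 3Σi) / 2 over i = 1..52.
Σi = 1378 and Σi² = 48230.
(5·48230 − 3·1378) / 2 = 237016/2 = 118508.

118508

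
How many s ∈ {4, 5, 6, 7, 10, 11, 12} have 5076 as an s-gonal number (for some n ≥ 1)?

s = 4: P(4, 71) = 5041 and P(4, 72) = 5184; 5076 is not s-gonal.
s = 5: P(5, 58) = 5017 and P(5, 59) = 5192; 5076 is not s-gonal.
s = 6: P(6, 50) = 4950 and P(6, 51) = 5151; 5076 is not s-gonal.
s = 7: P(7, 45) = 4995 and P(7, 46) = 5221; 5076 is not s-gonal.
s = 10: P(10, 36) = 5076. ✓
s = 11: P(11, 33) = 4785 and P(11, 34) = 5083; 5076 is not s-gonal.
s = 12: P(12, 32) = 4992 and P(12, 33) = 5313; 5076 is not s-gonal.
Hits: s ∈ {10} → 1.

1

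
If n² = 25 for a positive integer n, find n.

We need n² = 25, so n = √25 = 5.

5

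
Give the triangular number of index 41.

41·42/2 = 1722/2 = 861.

861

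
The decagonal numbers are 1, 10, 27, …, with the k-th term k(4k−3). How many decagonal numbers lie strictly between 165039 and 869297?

The n-th decagonal number is n(4n−3).
Smallest index with value > 165039: n = 204 (giving 165852).
Largest index with value < 869297: n = 466 (giving 867226).
Indices 204 through 466: 263 terms.

263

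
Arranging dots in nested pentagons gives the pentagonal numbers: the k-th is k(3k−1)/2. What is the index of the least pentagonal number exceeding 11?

3

Solve n(3n−1)/2 > 11 for integer n.
The largest n with value ≤ 11 is 2 (since 5 ≤ 11 < 12), so the first above is n = 3, value 12.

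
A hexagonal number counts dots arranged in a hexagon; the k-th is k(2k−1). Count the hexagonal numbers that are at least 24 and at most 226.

7

The n-th hexagonal number is n(2n−1).
Smallest index with value ≥ 24: n = 4 (giving 28).
Largest index with value ≤ 226: n = 10 (giving 190).
Indices 4 through 10: 7 terms.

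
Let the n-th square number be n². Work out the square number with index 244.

59536

The 244th square number is n² with n = 244.
244² = 59536.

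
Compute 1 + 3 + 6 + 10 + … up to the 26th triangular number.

3276

Σ i(i+1)/2 = (Σi² + Σi) / 2 over i = 1..26.
Σi = 351 and Σi² = 6201.
(1·6201 + 1·351) / 2 = 6552/2 = 3276.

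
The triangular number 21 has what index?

Set n(n+1)/2 = 21, giving n² + n − 42 = 0.
The discriminant is 1 + 8·21 = 169, and √169 = 13.
So n = (-1 + 13) / 2 = 12/2 = 6.
Check: 6·7/2 = 21. ✓

6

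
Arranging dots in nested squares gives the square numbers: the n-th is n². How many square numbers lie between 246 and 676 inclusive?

The n-th square number is n².
Smallest index with value ≥ 246: n = 16 (giving 256).
Largest index with value ≤ 676: n = 26 (giving 676).
Indices 16 through 26: 11 terms.

11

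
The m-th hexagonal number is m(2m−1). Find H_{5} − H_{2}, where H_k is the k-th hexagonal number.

5·(2·5 − 1) = 45 and 2·(2·2 − 1) = 6.
Difference: 45 − 6 = 39.

39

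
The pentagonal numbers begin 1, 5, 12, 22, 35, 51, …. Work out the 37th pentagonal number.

37·(3·37 − 1)/2 = 37·110/2 = 37·55 = 2035.

2035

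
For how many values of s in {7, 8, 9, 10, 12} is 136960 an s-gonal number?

s = 7: P(7, 234) = 136539 and P(7, 235) = 137710; 136960 is not s-gonal.
s = 8: P(8, 214) = 136960. ✓
s = 9: P(9, 198) = 136719 and P(9, 199) = 138106; 136960 is not s-gonal.
s = 10: P(10, 185) = 136345 and P(10, 186) = 137826; 136960 is not s-gonal.
s = 12: P(12, 165) = 135465 and P(12, 166) = 137116; 136960 is not s-gonal.
Hits: s ∈ {8} → 1.

1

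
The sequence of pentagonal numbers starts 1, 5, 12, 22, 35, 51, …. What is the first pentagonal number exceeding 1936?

2035

Solve n(3n−1)/2 > 1936 for integer n.
The largest n with value ≤ 1936 is 36 (since 1926 ≤ 1936 < 2035), so the first above is n = 37, value 2035.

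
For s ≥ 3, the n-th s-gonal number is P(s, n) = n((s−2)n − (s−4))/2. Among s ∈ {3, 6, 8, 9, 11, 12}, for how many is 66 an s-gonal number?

2

s = 3: P(3, 11) = 66. ✓
s = 6: P(6, 6) = 66. ✓
s = 8: P(8, 5) = 65 and P(8, 6) = 96; 66 is not s-gonal.
s = 9: P(9, 4) = 46 and P(9, 5) = 75; 66 is not s-gonal.
s = 11: P(11, 4) = 58 and P(11, 5) = 95; 66 is not s-gonal.
s = 12: P(12, 4) = 64 and P(12, 5) = 105; 66 is not s-gonal.
Hits: s ∈ {3, 6} → 2.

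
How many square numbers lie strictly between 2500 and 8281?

40

The n-th square number is n².
Smallest index with value > 2500: n = 51 (giving 2601).
Largest index with value < 8281: n = 90 (giving 8100).
Indices 51 through 90: 40 terms.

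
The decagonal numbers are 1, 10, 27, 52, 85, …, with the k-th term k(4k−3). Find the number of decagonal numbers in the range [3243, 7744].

16

The n-th decagonal number is n(4n−3).
Smallest index with value ≥ 3243: n = 29 (giving 3277).
Largest index with value ≤ 7744: n = 44 (giving 7612).
Indices 29 through 44: 16 terms.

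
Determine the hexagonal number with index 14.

The 14th hexagonal number is n(2n−1) with n = 14.
14·(2·14 − 1) = 14·27 = 378.

378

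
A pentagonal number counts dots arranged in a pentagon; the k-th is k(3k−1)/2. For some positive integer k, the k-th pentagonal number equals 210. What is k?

12

Set n(3n−1)/2 = 210, giving 3n² − n − 420 = 0.
The discriminant is 1 + 24·210 = 5041, and √5041 = 71.
So n = (1 + 71) / 6 = 72/6 = 12.
Check: 12·(3·12 − 1)/2 = 210. ✓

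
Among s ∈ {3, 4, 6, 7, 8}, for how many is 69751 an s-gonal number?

2

s = 3: P(3, 373) = 69751. ✓
s = 4: P(4, 264) = 69696 and P(4, 265) = 70225; 69751 is not s-gonal.
s = 6: P(6, 187) = 69751. ✓
s = 7: P(7, 167) = 69472 and P(7, 168) = 70308; 69751 is not s-gonal.
s = 8: P(8, 152) = 69008 and P(8, 153) = 69921; 69751 is not s-gonal.
Hits: s ∈ {3, 6} → 2.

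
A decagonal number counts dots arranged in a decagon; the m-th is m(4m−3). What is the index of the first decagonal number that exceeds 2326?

Solve n(4n−3) > 2326 for integer n.
The largest n with value ≤ 2326 is 24 (since 2232 ≤ 2326 < 2425), so the first above is n = 25, value 2425.

25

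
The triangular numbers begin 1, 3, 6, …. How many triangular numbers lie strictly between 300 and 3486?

58

The n-th triangular number is n(n+1)/2.
Smallest index with value > 300: n = 25 (giving 325).
Largest index with value < 3486: n = 82 (giving 3403).
Indices 25 through 82: 58 terms.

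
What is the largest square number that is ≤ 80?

Solve n² ≤ 80 for integer n.
n = 8 gives 64 ≤ 80, while n = 9 gives 81 > 80; so the answer is 64.

64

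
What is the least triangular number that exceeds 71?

Solve n(n+1)/2 > 71 for integer n.
The largest n with value ≤ 71 is 11 (since 66 ≤ 71 < 78), so the first above is n = 12, value 78.

78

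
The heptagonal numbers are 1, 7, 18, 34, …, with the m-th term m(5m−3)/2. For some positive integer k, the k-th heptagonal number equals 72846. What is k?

171

Set n(5n−3)/2 = 72846, giving 5n² − 3n − 145692 = 0.
So n = (3 + 1707) / 10 = 1710/10 = 171.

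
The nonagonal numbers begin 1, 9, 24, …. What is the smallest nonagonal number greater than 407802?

Solve n(7n−5)/2 > 407802 for integer n.
The largest n with value ≤ 407802 is 341 (since 406131 ≤ 407802 < 408519), so the first above is n = 342, value 408519.

408519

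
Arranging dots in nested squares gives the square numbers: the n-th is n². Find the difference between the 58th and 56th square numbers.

58² = 3364 and 56² = 3136.
Difference: 3364 − 3136 = 228.

228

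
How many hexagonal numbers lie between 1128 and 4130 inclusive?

The n-th hexagonal number is n(2n−1).
Smallest index with value ≥ 1128: n = 24 (giving 1128).
Largest index with value ≤ 4130: n = 45 (giving 4005).
Indices 24 through 45: 22 terms.

22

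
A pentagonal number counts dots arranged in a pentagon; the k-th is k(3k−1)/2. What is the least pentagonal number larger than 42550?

42757

Solve n(3n−1)/2 > 42550 for integer n.
The largest n with value ≤ 42550 is 168 (since 42252 ≤ 42550 < 42757), so the first above is n = 169, value 42757.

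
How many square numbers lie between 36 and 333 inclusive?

13

The n-th square number is n².
Smallest index with value ≥ 36: n = 6 (giving 36).
Largest index with value ≤ 333: n = 18 (giving 324).
Indices 6 through 18: 13 terms.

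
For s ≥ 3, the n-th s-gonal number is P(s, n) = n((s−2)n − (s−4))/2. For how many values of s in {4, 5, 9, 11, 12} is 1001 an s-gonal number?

1

s = 4: P(4, 31) = 961 and P(4, 32) = 1024; 1001 is not s-gonal.
s = 5: P(5, 26) = 1001. ✓
s = 9: P(9, 17) = 969 and P(9, 18) = 1089; 1001 is not s-gonal.
s = 11: P(11, 15) = 960 and P(11, 16) = 1096; 1001 is not s-gonal.
s = 12: P(12, 14) = 924 and P(12, 15) = 1065; 1001 is not s-gonal.
Hits: s ∈ {5} → 1.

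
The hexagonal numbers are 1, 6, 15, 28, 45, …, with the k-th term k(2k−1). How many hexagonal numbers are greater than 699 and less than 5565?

The n-th hexagonal number is n(2n−1).
Smallest index with value > 699: n = 19 (giving 703).
Largest index with value < 5565: n = 52 (giving 5356).
Indices 19 through 52: 34 terms.

34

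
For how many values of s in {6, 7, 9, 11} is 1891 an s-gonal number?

s = 6: P(6, 31) = 1891. ✓
s = 7: P(7, 27) = 1782 and P(7, 28) = 1918; 1891 is not s-gonal.
s = 9: P(9, 23) = 1794 and P(9, 24) = 1956; 1891 is not s-gonal.
s = 11: P(11, 20) = 1730 and P(11, 21) = 1911; 1891 is not s-gonal.
Hits: s ∈ {6} → 1.

1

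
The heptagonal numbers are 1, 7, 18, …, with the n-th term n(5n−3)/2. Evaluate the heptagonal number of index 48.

The 48th heptagonal number is n(5n−3)/2 with n = 48.
48·(5·48 − 3)/2 = 48·237/2 = 5688.

5688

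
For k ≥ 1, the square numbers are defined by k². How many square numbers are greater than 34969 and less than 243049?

The n-th square number is n².
Smallest index with value > 34969: n = 188 (giving 35344).
Largest index with value < 243049: n = 492 (giving 242064).
Indices 188 through 492: 305 terms.

305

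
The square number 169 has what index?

13

We need n² = 169, so n = √169 = 13.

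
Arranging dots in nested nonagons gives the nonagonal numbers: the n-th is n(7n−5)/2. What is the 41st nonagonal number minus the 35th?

41·(7·41 − 5)/2 = 5781 and 35·(7·35 − 5)/2 = 4200.
Difference: 5781 − 4200 = 1581.

1581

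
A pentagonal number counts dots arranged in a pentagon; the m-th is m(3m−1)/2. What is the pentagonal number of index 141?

141·(3·141 − 1)/2 = 141·422/2 = 141·211 = 29751.

29751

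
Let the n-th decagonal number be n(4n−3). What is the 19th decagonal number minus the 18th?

145

Consecutive decagonal numbers differ by 8n − 7: here 8·19 − 7 = 145.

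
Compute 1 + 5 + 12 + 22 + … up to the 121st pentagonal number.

Σ i(3i−1)/2 = (3Σi² − Σi) / 2 over i = 1..121.
Σi = 7381 and Σi² = 597861.
(3·597861 − 1·7381) / 2 = 1786202/2 = 893101.

893101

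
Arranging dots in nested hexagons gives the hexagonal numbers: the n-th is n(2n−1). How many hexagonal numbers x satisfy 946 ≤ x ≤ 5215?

The n-th hexagonal number is n(2n−1).
Smallest index with value ≥ 946: n = 22 (giving 946).
Largest index with value ≤ 5215: n = 51 (giving 5151).
Indices 22 through 51: 30 terms.

30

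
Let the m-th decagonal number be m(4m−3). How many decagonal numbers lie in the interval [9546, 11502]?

5

The n-th decagonal number is n(4n−3).
Smallest index with value ≥ 9546: n = 50 (giving 9850).
Largest index with value ≤ 11502: n = 54 (giving 11502).
Indices 50 through 54: 5 terms.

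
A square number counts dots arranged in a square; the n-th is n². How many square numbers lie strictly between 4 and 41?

The n-th square number is n².
Smallest index with value > 4: n = 3 (giving 9).
Largest index with value < 41: n = 6 (giving 36).
Indices 3 through 6: 4 terms.

4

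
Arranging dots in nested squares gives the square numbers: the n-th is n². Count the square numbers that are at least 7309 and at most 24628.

71

The n-th square number is n².
Smallest index with value ≥ 7309: n = 86 (giving 7396).
Largest index with value ≤ 24628: n = 156 (giving 24336).
Indices 86 through 156: 71 terms.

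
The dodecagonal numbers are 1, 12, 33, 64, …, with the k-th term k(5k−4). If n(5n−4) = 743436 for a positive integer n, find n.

Set n(5n−4) = 743436, giving 5n² − 4n − 743436 = 0.
So n = (4 + 3856) / 10 = 3860/10 = 386.

386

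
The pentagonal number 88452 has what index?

243

Set n(3n−1)/2 = 88452, giving 3n² − n − 176904 = 0.
The discriminant is 1 + 24·88452 = 2122849, and √2122849 = 1457.
So n = (1 + 1457) / 6 = 1458/6 = 243.
Check: 243·(3·243 − 1)/2 = 88452. ✓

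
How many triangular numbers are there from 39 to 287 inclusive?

The n-th triangular number is n(n+1)/2.
Smallest index with value ≥ 39: n = 9 (giving 45).
Largest index with value ≤ 287: n = 23 (giving 276).
Indices 9 through 23: 15 terms.

15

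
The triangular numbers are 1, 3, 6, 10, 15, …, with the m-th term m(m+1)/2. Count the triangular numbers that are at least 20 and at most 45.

4

The n-th triangular number is n(n+1)/2.
Smallest index with value ≥ 20: n = 6 (giving 21).
Largest index with value ≤ 45: n = 9 (giving 45).
Indices 6 through 9: 4 terms.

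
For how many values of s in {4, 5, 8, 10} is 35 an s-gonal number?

1

s = 4: P(4, 5) = 25 and P(4, 6) = 36; 35 is not s-gonal.
s = 5: P(5, 5) = 35. ✓
s = 8: P(8, 3) = 21 and P(8, 4) = 40; 35 is not s-gonal.
s = 10: P(10, 3) = 27 and P(10, 4) = 52; 35 is not s-gonal.
Hits: s ∈ {5} → 1.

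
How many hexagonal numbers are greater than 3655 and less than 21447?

The n-th hexagonal number is n(2n−1).
Smallest index with value > 3655: n = 44 (giving 3828).
Largest index with value < 21447: n = 103 (giving 21115).
Indices 44 through 103: 60 terms.

60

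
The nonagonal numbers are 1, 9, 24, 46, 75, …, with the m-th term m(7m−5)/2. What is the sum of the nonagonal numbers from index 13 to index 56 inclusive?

Σ i(7i−5)/2 = (7Σi² − 5Σi) / 2 over i = 13..56.
Σi = 1596 − 78 = 1518 and Σi² = 60116 − 650 = 59466.
(7·59466 − 5·1518) / 2 = 408672/2 = 204336.

204336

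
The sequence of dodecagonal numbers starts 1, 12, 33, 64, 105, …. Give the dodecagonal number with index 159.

125769

The 159th dodecagonal number is n(5n−4) with n = 159.
159·(5·159 − 4) = 159·791 = 125769.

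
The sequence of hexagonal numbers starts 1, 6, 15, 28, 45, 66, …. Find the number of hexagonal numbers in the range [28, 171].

The n-th hexagonal number is n(2n−1).
Smallest index with value ≥ 28: n = 4 (giving 28).
Largest index with value ≤ 171: n = 9 (giving 153).
Indices 4 through 9: 6 terms.

6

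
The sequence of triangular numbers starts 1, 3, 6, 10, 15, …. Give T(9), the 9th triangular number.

9·10/2 = 90/2 = 45.

45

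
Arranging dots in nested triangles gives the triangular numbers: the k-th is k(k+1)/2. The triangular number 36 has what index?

8

Set n(n+1)/2 = 36, giving n² + n − 72 = 0.
The discriminant is 1 + 8·36 = 289, and √289 = 17.
So n = (-1 + 17) / 2 = 16/2 = 8.
Check: 8·9/2 = 36. ✓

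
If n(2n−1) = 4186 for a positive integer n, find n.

Set n(2n−1) = 4186, giving 2n² − n − 4186 = 0.
The discriminant is 1 + 8·4186 = 33489, and √33489 = 183.
So n = (1 + 183) / 4 = 184/4 = 46.
Check: 46·(2·46 − 1) = 4186. ✓

46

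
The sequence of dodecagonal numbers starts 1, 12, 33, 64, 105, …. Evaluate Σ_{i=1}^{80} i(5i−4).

856440

Σ i(5i−4) = 5Σi² − 4Σi over i = 1..80.
Σi = 3240 and Σi² = 173880.
5·173880 − 4·3240 = 856440.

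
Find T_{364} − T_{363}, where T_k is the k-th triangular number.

364

Consecutive triangular numbers differ by n: T_{364} − T_{363} = 364.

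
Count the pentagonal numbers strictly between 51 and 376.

9

The n-th pentagonal number is n(3n−1)/2.
Smallest index with value > 51: n = 7 (giving 70).
Largest index with value < 376: n = 15 (giving 330).
Indices 7 through 15: 9 terms.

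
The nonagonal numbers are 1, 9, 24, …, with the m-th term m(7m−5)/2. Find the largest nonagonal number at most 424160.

422994

Solve n(7n−5)/2 ≤ 424160 for integer n.
n = 348 gives 422994 ≤ 424160, while n = 349 gives 425431 > 424160; so the answer is 422994.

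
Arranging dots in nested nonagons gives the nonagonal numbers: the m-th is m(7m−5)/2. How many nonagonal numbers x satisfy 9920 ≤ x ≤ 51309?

The n-th nonagonal number is n(7n−5)/2.
Smallest index with value ≥ 9920: n = 54 (giving 10071).
Largest index with value ≤ 51309: n = 121 (giving 50941).
Indices 54 through 121: 68 terms.

68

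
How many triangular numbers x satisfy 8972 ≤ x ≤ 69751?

The n-th triangular number is n(n+1)/2.
Smallest index with value ≥ 8972: n = 134 (giving 9045).
Largest index with value ≤ 69751: n = 373 (giving 69751).
Indices 134 through 373: 240 terms.

240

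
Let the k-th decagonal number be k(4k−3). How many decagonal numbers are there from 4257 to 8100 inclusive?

13

The n-th decagonal number is n(4n−3).
Smallest index with value ≥ 4257: n = 33 (giving 4257).
Largest index with value ≤ 8100: n = 45 (giving 7965).
Indices 33 through 45: 13 terms.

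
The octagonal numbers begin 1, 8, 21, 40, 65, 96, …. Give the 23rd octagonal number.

1541

The 23rd octagonal number is n(3n−2) with n = 23.
23·(3·23 − 2) = 23·67 = 1541.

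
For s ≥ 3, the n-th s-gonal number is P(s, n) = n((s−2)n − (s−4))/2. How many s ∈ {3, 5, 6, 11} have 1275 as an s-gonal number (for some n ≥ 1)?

s = 3: P(3, 50) = 1275. ✓
s = 5: P(5, 29) = 1247 and P(5, 30) = 1335; 1275 is not s-gonal.
s = 6: P(6, 25) = 1225 and P(6, 26) = 1326; 1275 is not s-gonal.
s = 11: P(11, 17) = 1241 and P(11, 18) = 1395; 1275 is not s-gonal.
Hits: s ∈ {3} → 1.

1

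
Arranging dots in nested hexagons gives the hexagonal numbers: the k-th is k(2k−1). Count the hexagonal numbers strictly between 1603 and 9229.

40

The n-th hexagonal number is n(2n−1).
Smallest index with value > 1603: n = 29 (giving 1653).
Largest index with value < 9229: n = 68 (giving 9180).
Indices 29 through 68: 40 terms.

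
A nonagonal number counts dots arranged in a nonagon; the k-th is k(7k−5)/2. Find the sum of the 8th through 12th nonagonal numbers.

1660

Σ i(7i−5)/2 = (7Σi² − 5Σi) / 2 over i = 8..12.
Σi = 78 − 28 = 50 and Σi² = 650 − 140 = 510.
(7·510 − 5·50) / 2 = 3320/2 = 1660.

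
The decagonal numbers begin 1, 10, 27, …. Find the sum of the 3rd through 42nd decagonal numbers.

Σ i(4i−3) = 4Σi² − 3Σi over i = 3..42.
Σi = 903 − 3 = 900 and Σi² = 25585 − 5 = 25580.
4·25580 − 3·900 = 99620.

99620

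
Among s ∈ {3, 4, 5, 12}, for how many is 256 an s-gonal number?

1

s = 3: P(3, 22) = 253 and P(3, 23) = 276; 256 is not s-gonal.
s = 4: P(4, 16) = 256. ✓
s = 5: P(5, 13) = 247 and P(5, 14) = 287; 256 is not s-gonal.
s = 12: P(12, 7) = 217 and P(12, 8) = 288; 256 is not s-gonal.
Hits: s ∈ {4} → 1.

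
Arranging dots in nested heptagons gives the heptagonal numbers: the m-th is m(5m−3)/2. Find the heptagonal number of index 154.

59059

The 154th heptagonal number is n(5n−3)/2 with n = 154.
154·(5·154 − 3)/2 = 154·767/2 = 59059.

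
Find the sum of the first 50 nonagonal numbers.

Σ i(7i−5)/2 = (7Σi² − 5Σi) / 2 over i = 1..50.
Σi = 1275 and Σi² = 42925.
(7·42925 − 5·1275) / 2 = 294100/2 = 147050.

147050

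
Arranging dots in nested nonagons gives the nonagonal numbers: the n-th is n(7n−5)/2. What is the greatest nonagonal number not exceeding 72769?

72216

Solve n(7n−5)/2 ≤ 72769 for integer n.
n = 144 gives 72216 ≤ 72769, while n = 145 gives 73225 > 72769; so the answer is 72216.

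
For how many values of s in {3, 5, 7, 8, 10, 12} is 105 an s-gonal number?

2

s = 3: P(3, 14) = 105. ✓
s = 5: P(5, 8) = 92 and P(5, 9) = 117; 105 is not s-gonal.
s = 7: P(7, 6) = 81 and P(7, 7) = 112; 105 is not s-gonal.
s = 8: P(8, 6) = 96 and P(8, 7) = 133; 105 is not s-gonal.
s = 10: P(10, 5) = 85 and P(10, 6) = 126; 105 is not s-gonal.
s = 12: P(12, 5) = 105. ✓
Hits: s ∈ {3, 12} → 2.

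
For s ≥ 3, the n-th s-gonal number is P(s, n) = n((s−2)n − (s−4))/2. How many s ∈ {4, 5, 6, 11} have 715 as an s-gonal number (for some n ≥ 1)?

s = 4: P(4, 26) = 676 and P(4, 27) = 729; 715 is not s-gonal.
s = 5: P(5, 22) = 715. ✓
s = 6: P(6, 19) = 703 and P(6, 20) = 780; 715 is not s-gonal.
s = 11: P(11, 13) = 715. ✓
Hits: s ∈ {5, 11} → 2.

2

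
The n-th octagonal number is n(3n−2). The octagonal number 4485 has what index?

Set n(3n−2) = 4485, giving 3n² − 2n − 4485 = 0.
The discriminant is 4 + 12·4485 = 53824, and √53824 = 232.
So n = (2 + 232) / 6 = 234/6 = 39.
Check: 39·(3·39 − 2) = 4485. ✓

39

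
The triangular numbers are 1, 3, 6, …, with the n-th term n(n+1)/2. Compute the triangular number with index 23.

23·24/2 = 552/2 = 276.

276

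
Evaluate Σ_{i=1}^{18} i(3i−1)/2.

3078

Σ i(3i−1)/2 = (3Σi² − Σi) / 2 over i = 1..18.
Σi = 171 and Σi² = 2109.
(3·2109 − 1·171) / 2 = 6156/2 = 3078.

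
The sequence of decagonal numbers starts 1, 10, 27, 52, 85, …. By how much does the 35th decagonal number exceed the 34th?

Consecutive decagonal numbers differ by 8n − 7: here 8·35 − 7 = 273.

273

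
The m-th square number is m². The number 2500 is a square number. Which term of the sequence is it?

We need n² = 2500, so n = √2500 = 50.
Check: 50² = 2500. ✓

50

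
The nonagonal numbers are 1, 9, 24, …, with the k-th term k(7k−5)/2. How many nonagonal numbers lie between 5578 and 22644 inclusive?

40

The n-th nonagonal number is n(7n−5)/2.
Smallest index with value ≥ 5578: n = 41 (giving 5781).
Largest index with value ≤ 22644: n = 80 (giving 22200).
Indices 41 through 80: 40 terms.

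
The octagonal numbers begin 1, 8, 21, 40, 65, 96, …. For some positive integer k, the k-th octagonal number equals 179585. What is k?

245

Set n(3n−2) = 179585, giving 3n² − 2n − 179585 = 0.
The discriminant is 4 + 12·179585 = 2155024, and √2155024 = 1468.
So n = (2 + 1468) / 6 = 1470/6 = 245.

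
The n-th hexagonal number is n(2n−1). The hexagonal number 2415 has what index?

Set n(2n−1) = 2415, giving 2n² − n − 2415 = 0.
The discriminant is 1 + 8·2415 = 19321, and √19321 = 139.
So n = (1 + 139) / 4 = 140/4 = 35.

35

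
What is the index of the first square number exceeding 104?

11

Solve n² > 104 for integer n.
The largest n with value ≤ 104 is 10 (since 100 ≤ 104 < 121), so the first above is n = 11, value 121.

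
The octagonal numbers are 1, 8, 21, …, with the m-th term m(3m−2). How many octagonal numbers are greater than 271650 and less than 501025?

107

The n-th octagonal number is n(3n−2).
Smallest index with value > 271650: n = 302 (giving 273008).
Largest index with value < 501025: n = 408 (giving 498576).
Indices 302 through 408: 107 terms.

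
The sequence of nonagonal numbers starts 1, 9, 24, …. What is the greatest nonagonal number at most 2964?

Solve n(7n−5)/2 ≤ 2964 for integer n.
n = 29 gives 2871 ≤ 2964, while n = 30 gives 3075 > 2964; so the answer is 2871.

2871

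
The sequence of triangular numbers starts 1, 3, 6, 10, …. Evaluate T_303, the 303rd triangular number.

The 303rd triangular number is n(n+1)/2 with n = 303.
303·304/2 = 92112/2 = 46056.

46056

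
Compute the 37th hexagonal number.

2701

The 37th hexagonal number is n(2n−1) with n = 37.
37·(2·37 − 1) = 37·73 = 2701.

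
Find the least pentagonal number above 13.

Solve n(3n−1)/2 > 13 for integer n.
The largest n with value ≤ 13 is 3 (since 12 ≤ 13 < 22), so the first above is n = 4, value 22.

22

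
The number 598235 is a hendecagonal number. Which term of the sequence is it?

365

Set n(9n−7)/2 = 598235, giving 9n² − 7n − 1196470 = 0.
So n = (7 + 6563) / 18 = 6570/18 = 365.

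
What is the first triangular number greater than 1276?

Solve n(n+1)/2 > 1276 for integer n.
The largest n with value ≤ 1276 is 50 (since 1275 ≤ 1276 < 1326), so the first above is n = 51, value 1326.

1326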